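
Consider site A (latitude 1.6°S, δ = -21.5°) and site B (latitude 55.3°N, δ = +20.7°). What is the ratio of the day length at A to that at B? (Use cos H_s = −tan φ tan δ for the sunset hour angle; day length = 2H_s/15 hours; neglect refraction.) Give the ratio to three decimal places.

A: H_s = arccos(−tan -1.6° · tan -21.5°) = 90.63°, so 2H_s/15 = 12.0840 h.
B: H_s = arccos(−tan 55.3° · tan 20.7°) = 123.07°, so 2H_s/15 = 16.4093 h.
Ratio A/B = 12.0840 / 16.4093 = 0.7364.

0.736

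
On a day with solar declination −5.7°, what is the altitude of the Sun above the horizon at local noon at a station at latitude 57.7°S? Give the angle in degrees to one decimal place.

At local solar noon the hour angle is zero, so the elevation is 90° − |φ − δ| = 90° − |-57.7° − (-5.7°)| = 90° − 52.0° = 38.0°.

38.0°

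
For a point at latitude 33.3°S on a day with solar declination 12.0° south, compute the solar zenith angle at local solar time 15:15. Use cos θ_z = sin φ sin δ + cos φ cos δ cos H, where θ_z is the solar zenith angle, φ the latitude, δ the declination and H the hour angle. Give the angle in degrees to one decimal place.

49.2°

Hour angle H = 15° × (15.25 − 12) = 48.75°.
With φ = -33.3°, δ = -12.0°, H = 48.75°: sin φ sin δ = 0.1141, cos φ cos δ cos H = 0.5390, so cos θ_z = 0.6531.
θ_z = arccos(0.6531) = 49.22°.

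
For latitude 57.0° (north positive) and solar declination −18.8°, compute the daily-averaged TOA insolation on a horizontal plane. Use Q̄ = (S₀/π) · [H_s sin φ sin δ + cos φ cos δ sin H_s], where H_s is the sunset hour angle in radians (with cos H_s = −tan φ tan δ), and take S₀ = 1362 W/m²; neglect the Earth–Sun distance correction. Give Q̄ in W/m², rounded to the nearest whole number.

cos H_s = −tan(57.0°) · tan(-18.8°) = 0.5242, so H_s = arccos(0.5242) = 58.39°. In radians, H_s = 1.0191.
H_s sin φ sin δ = 1.0191 × 0.8387 × -0.3223 = -0.2755.
cos φ cos δ sin H_s = 0.5446 × 0.9466 × 0.8516 = 0.4390.
Q̄ = (1362/π) × (-0.2755 + 0.4390) = 433.54 × 0.1635 = 70.88 W/m².

71 W/m²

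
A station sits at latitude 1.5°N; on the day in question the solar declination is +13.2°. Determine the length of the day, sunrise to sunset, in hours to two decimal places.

12.05 hours

The sunset hour angle satisfies cos H_s = −tan φ tan δ = -0.0061, giving H_s = 90.35°.
Day length = 2 H_s / 15° h⁻¹ = 180.70° / 15 = 12.047 h.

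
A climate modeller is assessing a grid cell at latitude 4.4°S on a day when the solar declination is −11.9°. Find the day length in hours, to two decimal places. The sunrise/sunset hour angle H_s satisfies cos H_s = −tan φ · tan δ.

The sunset hour angle satisfies cos H_s = −tan φ tan δ = -0.0162, giving H_s = 90.93°.
Day length = 2 H_s / 15° h⁻¹ = 181.86° / 15 = 12.124 h.

12.12 hours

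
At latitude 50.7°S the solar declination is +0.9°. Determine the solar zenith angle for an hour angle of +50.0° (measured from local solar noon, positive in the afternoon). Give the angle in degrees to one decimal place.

cos θ_z = sin φ sin δ + cos φ cos δ cos H = (-0.7738)(0.0157) + (0.6334)(0.9999)(0.6428) = 0.3950.
θ_z = arccos(0.3950) = 66.73°.

66.7°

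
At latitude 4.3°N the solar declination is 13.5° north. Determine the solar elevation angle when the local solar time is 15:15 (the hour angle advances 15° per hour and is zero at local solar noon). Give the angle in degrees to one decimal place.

41.1°

Hour angle H = 15° × (15.25 − 12) = 48.75°.
cos θ_z = sin(4.3°) sin(13.5°) + cos(4.3°) cos(13.5°) cos(48.75°) = 0.0175 + 0.6393 = 0.6568.
θ_z = arccos(0.6568) = 48.94°, so the elevation is 90° − 48.94° = 41.06°.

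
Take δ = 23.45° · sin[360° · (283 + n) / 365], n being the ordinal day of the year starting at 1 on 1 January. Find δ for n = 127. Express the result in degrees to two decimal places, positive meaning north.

360 × (283 + 127) / 365 = 404.384°; sin(404.384°) = 0.6995.
δ = 23.45 × 0.6995 = 16.403° ≈ +16.40°.

+16.40°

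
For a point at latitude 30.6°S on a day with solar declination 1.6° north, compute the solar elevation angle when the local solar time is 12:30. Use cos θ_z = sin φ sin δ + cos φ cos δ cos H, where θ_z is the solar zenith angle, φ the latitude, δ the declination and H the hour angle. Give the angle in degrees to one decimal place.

Hour angle H = 15° × (12.5 − 12) = 7.50°.
cos θ_z = sin φ sin δ + cos φ cos δ cos H = (-0.5090)(0.0279) + (0.8607)(0.9996)(0.9914) = 0.8388.
θ_z = arccos(0.8388) = 32.99°, so the elevation is 90° − 32.99° = 57.01°.

57.0°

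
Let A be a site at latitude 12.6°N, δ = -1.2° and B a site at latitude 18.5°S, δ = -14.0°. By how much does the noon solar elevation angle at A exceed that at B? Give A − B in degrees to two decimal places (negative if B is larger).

-9.30°

A: 90° − |12.6 − (-1.2)| = 76.20°.
B: 90° − |-18.5 − (-14.0)| = 85.50°.
A − B = 76.20 − 85.50 = -9.30°.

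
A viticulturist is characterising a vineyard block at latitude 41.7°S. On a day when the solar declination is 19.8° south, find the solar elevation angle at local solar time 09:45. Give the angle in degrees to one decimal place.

Hour angle H = 15° × (9.75 − 12) = -33.75°.
cos θ_z = sin(-41.7°) sin(-19.8°) + cos(-41.7°) cos(-19.8°) cos(-33.75°) = 0.2253 + 0.5841 = 0.8094.
θ_z = arccos(0.8094) = 35.96°, so the elevation is 90° − 35.96° = 54.04°.

54.0°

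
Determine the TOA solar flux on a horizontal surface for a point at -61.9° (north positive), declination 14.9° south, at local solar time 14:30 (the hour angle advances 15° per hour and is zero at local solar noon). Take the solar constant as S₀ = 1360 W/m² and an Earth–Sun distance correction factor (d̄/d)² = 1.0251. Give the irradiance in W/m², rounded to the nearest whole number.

Hour angle H = 15° × (14.5 − 12) = 37.50°.
With φ = -61.9°, δ = -14.9°, H = 37.50°: sin φ sin δ = 0.2268, cos φ cos δ cos H = 0.3611, so cos θ_z = 0.5879.
Top-of-atmosphere irradiance = S₀ (d̄/d)² cos θ_z = 1360 × 1.0251 × 0.5879 = 819.61 W/m².

820 W/m²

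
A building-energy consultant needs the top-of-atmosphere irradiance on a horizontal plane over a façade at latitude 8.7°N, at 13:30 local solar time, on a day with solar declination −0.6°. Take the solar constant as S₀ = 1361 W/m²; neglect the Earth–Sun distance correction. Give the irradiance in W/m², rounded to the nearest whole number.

Hour angle H = 15° × (13.5 − 12) = 22.50°.
cos θ_z = sin(8.7°) sin(-0.6°) + cos(8.7°) cos(-0.6°) cos(22.50°) = -0.0016 + 0.9132 = 0.9116.
Top-of-atmosphere irradiance = S₀ cos θ_z = 1361 × 0.9116 = 1240.69 W/m².

1241 W/m²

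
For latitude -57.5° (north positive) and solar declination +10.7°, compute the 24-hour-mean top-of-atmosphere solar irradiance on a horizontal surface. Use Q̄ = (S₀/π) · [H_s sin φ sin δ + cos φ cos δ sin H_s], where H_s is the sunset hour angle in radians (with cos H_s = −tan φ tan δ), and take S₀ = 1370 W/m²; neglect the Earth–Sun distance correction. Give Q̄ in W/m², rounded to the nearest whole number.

−tan φ tan δ = −(-1.5697)(0.1890) = 0.2967; H_s = arccos(0.2967) = 72.74°. In radians, H_s = 1.2696.
H_s sin φ sin δ = 1.2696 × -0.8434 × 0.1857 = -0.1988.
cos φ cos δ sin H_s = 0.5373 × 0.9826 × 0.9550 = 0.5042.
Q̄ = (1370/π) × (-0.1988 + 0.5042) = 436.08 × 0.3054 = 133.18 W/m².

133 W/m²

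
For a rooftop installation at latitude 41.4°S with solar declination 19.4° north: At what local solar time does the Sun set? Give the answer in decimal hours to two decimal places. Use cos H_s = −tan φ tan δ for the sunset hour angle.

16.79 h

cos H_s = −tan(-41.4°) · tan(19.4°) = 0.3105, so H_s = arccos(0.3105) = 71.91°.
Sunset is at 12 + H_s/15 = 12 + 4.794 = 16.794 h local solar time.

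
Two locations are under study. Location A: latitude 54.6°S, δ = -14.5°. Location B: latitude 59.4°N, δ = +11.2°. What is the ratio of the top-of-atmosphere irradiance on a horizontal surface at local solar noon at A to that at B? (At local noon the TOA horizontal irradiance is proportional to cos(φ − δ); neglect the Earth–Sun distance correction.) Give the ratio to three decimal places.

1.148

A: cos θ_z = cos(-54.6° − (-14.5°)) = 0.7649.
B: cos θ_z = cos(59.4° − (11.2°)) = 0.6665.
Ratio A/B = 0.7649 / 0.6665 = 1.1476.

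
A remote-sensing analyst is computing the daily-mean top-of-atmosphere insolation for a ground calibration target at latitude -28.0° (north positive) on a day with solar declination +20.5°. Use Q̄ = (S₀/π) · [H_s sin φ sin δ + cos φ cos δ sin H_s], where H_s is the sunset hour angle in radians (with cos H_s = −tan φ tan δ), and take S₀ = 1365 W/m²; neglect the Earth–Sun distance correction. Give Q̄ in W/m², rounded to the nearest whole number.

cos H_s = −tan(-28.0°) · tan(20.5°) = 0.1988, so H_s = arccos(0.1988) = 78.53°. In radians, H_s = 1.3706.
H_s sin φ sin δ = 1.3706 × -0.4695 × 0.3502 = -0.2254.
cos φ cos δ sin H_s = 0.8829 × 0.9367 × 0.9800 = 0.8105.
Q̄ = (1365/π) × (-0.2254 + 0.8105) = 434.49 × 0.5851 = 254.22 W/m².

254 W/m²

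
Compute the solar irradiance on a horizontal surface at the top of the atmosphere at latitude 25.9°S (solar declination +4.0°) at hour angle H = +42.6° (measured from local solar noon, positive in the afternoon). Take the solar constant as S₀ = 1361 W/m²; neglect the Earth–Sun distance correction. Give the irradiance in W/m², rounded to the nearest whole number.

cos θ_z = sin φ sin δ + cos φ cos δ cos H = (-0.4368)(0.0698) + (0.8996)(0.9976)(0.7361) = 0.6301.
Top-of-atmosphere irradiance = S₀ cos θ_z = 1361 × 0.6301 = 857.57 W/m².

858 W/m²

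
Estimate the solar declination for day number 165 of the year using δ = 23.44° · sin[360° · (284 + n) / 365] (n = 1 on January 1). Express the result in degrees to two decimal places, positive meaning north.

360 × (284 + 165) / 365 = 442.849°; sin(442.849°) = 0.9922.
δ = 23.44 × 0.9922 = 23.257° ≈ +23.26°.

+23.26°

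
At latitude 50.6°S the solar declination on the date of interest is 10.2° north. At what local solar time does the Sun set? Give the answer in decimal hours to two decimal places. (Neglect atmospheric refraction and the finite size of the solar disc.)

17.16 h

The sunset hour angle satisfies cos H_s = −tan φ tan δ = 0.2190, giving H_s = 77.35°.
Sunset is at 12 + H_s/15 = 12 + 5.157 = 17.157 h local solar time.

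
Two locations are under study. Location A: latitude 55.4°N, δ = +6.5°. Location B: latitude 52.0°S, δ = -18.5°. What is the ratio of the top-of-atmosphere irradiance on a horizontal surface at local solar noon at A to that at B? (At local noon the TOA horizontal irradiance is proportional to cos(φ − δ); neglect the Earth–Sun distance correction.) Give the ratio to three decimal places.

0.788

A: cos θ_z = cos(55.4° − (6.5°)) = 0.6574.
B: cos θ_z = cos(-52.0° − (-18.5°)) = 0.8339.
Ratio A/B = 0.6574 / 0.8339 = 0.7883.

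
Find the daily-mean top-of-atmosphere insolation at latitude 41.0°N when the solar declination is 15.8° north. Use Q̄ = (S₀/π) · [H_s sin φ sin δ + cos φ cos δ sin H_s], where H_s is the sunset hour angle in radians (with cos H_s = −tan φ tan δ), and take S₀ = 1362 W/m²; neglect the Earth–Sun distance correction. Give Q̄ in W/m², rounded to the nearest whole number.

The sunset hour angle satisfies cos H_s = −tan φ tan δ = -0.2460, giving H_s = 104.24°. In radians, H_s = 1.8193.
H_s sin φ sin δ = 1.8193 × 0.6561 × 0.2723 = 0.3250.
cos φ cos δ sin H_s = 0.7547 × 0.9622 × 0.9693 = 0.7039.
Q̄ = (1362/π) × (0.3250 + 0.7039) = 433.54 × 1.0289 = 446.07 W/m².

446 W/m²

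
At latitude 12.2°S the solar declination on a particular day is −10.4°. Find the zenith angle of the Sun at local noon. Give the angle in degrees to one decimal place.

1.8°

At local solar noon the hour angle is zero, so the zenith angle is |φ − δ| = |-12.2° − (-10.4°)| = 1.8°.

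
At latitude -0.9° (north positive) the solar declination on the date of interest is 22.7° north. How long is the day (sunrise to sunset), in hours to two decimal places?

cos H_s = −tan(-0.9°) · tan(22.7°) = 0.0066, so H_s = arccos(0.0066) = 89.62°.
Day length = 2 H_s / 15° h⁻¹ = 179.24° / 15 = 11.949 h.

11.95 hours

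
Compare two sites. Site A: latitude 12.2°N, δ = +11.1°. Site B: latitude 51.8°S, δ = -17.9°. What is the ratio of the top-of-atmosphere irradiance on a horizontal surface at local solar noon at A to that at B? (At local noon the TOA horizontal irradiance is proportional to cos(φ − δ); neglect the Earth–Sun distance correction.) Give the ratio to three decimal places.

A: cos θ_z = cos(12.2° − (11.1°)) = 0.9998.
B: cos θ_z = cos(-51.8° − (-17.9°)) = 0.8300.
Ratio A/B = 0.9998 / 0.8300 = 1.2046.

1.205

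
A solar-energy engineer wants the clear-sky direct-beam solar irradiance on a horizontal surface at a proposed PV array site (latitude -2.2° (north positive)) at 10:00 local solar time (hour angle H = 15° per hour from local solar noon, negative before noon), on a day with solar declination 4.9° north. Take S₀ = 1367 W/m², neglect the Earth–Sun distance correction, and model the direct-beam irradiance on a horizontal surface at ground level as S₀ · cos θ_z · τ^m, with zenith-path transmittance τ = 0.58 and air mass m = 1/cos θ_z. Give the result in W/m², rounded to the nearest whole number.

623 W/m²

Hour angle H = 15° × (10 − 12) = -30.00°.
cos θ_z = sin φ sin δ + cos φ cos δ cos H = (-0.0384)(0.0854) + (0.9993)(0.9963)(0.8660) = 0.8589.
Air mass m = 1/cos θ_z = 1/0.8589 = 1.164; τ^m = 0.58^1.164 = 0.5304.
Surface direct beam = 1367 × 0.8589 × 0.5304 = 622.75 W/m².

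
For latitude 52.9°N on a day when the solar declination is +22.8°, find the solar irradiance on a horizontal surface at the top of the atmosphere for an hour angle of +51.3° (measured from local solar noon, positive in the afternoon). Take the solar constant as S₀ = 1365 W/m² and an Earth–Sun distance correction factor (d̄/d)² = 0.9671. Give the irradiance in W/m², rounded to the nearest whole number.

With φ = 52.9°, δ = 22.8°, H = 51.30°: sin φ sin δ = 0.3091, cos φ cos δ cos H = 0.3477, so cos θ_z = 0.6568.
Top-of-atmosphere irradiance = S₀ (d̄/d)² cos θ_z = 1365 × 0.9671 × 0.6568 = 867.04 W/m².

867 W/m²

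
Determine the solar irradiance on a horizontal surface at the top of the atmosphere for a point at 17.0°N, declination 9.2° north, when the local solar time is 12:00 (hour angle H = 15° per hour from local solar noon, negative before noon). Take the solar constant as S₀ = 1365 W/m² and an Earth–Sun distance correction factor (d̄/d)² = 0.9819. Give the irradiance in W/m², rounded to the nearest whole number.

1328 W/m²

Hour angle H = 15° × (12 − 12) = 0.00°.
cos θ_z = sin(17.0°) sin(9.2°) + cos(17.0°) cos(9.2°) cos(0.00°) = 0.0467 + 0.9440 = 0.9907.
Top-of-atmosphere irradiance = S₀ (d̄/d)² cos θ_z = 1365 × 0.9819 × 0.9907 = 1327.83 W/m².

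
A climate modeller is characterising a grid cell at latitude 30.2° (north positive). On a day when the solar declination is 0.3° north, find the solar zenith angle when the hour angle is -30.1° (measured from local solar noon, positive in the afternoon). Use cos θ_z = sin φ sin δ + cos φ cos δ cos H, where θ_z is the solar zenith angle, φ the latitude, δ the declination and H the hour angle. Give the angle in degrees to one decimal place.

cos θ_z = sin(30.2°) sin(0.3°) + cos(30.2°) cos(0.3°) cos(-30.10°) = 0.0026 + 0.7477 = 0.7503.
θ_z = arccos(0.7503) = 41.38°.

41.4°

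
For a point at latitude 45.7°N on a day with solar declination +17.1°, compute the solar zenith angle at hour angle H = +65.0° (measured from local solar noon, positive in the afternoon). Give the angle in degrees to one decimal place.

With φ = 45.7°, δ = 17.1°, H = 65.00°: sin φ sin δ = 0.2104, cos φ cos δ cos H = 0.2821, so cos θ_z = 0.4925.
θ_z = arccos(0.4925) = 60.49°.

60.5°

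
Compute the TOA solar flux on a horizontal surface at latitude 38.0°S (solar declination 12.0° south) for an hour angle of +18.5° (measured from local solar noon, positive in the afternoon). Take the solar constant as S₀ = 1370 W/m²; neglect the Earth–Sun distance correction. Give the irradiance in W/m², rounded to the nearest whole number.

cos θ_z = sin φ sin δ + cos φ cos δ cos H = (-0.6157)(-0.2079) + (0.7880)(0.9781)(0.9483) = 0.8589.
Top-of-atmosphere irradiance = S₀ cos θ_z = 1370 × 0.8589 = 1176.69 W/m².

1177 W/m²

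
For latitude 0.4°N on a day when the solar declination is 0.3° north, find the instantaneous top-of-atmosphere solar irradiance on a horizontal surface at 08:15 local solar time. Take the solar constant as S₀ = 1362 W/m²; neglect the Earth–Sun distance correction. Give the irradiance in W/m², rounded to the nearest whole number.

757 W/m²

Hour angle H = 15° × (8.25 − 12) = -56.25°.
cos θ_z = sin(0.4°) sin(0.3°) + cos(0.4°) cos(0.3°) cos(-56.25°) = 0.0000 + 0.5555 = 0.5555.
Top-of-atmosphere irradiance = S₀ cos θ_z = 1362 × 0.5555 = 756.59 W/m².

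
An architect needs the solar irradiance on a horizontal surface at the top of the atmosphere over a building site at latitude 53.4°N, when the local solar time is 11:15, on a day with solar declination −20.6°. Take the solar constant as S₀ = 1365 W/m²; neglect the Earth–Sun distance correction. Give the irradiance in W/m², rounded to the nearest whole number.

Hour angle H = 15° × (11.25 − 12) = -11.25°.
cos θ_z = sin(53.4°) sin(-20.6°) + cos(53.4°) cos(-20.6°) cos(-11.25°) = -0.2825 + 0.5474 = 0.2649.
Top-of-atmosphere irradiance = S₀ cos θ_z = 1365 × 0.2649 = 361.59 W/m².

362 W/m²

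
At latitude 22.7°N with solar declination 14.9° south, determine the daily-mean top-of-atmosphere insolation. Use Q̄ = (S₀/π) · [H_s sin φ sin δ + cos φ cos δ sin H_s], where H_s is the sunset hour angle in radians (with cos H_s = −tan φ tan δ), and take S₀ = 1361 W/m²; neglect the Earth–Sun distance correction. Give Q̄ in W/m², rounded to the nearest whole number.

cos H_s = −tan(22.7°) · tan(-14.9°) = 0.1113, so H_s = arccos(0.1113) = 83.61°. In radians, H_s = 1.4593.
H_s sin φ sin δ = 1.4593 × 0.3859 × -0.2571 = -0.1448.
cos φ cos δ sin H_s = 0.9225 × 0.9664 × 0.9938 = 0.8860.
Q̄ = (1361/π) × (-0.1448 + 0.8860) = 433.22 × 0.7412 = 321.10 W/m².

321 W/m²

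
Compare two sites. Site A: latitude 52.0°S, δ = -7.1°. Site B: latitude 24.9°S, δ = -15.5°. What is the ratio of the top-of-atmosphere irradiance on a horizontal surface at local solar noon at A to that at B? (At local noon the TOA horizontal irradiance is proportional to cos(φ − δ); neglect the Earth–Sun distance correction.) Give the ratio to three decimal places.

A: cos θ_z = cos(-52.0° − (-7.1°)) = 0.7083.
B: cos θ_z = cos(-24.9° − (-15.5°)) = 0.9866.
Ratio A/B = 0.7083 / 0.9866 = 0.7179.

0.718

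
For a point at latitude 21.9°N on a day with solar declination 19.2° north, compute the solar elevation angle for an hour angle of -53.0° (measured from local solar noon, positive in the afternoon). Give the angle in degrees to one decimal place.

40.5°

With φ = 21.9°, δ = 19.2°, H = -53.00°: sin φ sin δ = 0.1227, cos φ cos δ cos H = 0.5273, so cos θ_z = 0.6500.
θ_z = arccos(0.6500) = 49.46°, so the elevation is 90° − 49.46° = 40.54°.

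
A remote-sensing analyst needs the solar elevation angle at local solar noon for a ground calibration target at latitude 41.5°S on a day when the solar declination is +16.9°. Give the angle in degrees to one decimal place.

At local solar noon the hour angle is zero, so the elevation is 90° − |φ − δ| = 90° − |-41.5° − (16.9°)| = 90° − 58.4° = 31.6°.

31.6°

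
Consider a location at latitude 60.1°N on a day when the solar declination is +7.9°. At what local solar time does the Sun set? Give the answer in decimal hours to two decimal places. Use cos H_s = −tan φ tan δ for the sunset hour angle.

−tan φ tan δ = −(1.7391)(0.1388) = -0.2414; H_s = arccos(-0.2414) = 103.97°.
Sunset is at 12 + H_s/15 = 12 + 6.931 = 18.931 h local solar time.

18.93 h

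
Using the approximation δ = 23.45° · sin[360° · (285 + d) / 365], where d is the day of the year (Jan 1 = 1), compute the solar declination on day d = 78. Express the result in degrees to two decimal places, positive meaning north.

-0.81°

360 × (285 + 78) / 365 = 358.027°; sin(358.027°) = -0.0344.
δ = 23.45 × -0.0344 = -0.807° ≈ -0.81°.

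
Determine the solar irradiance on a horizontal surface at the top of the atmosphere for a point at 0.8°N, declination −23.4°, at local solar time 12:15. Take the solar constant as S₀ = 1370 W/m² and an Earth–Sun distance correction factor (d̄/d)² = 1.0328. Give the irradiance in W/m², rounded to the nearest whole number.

Hour angle H = 15° × (12.25 − 12) = 3.75°.
cos θ_z = sin φ sin δ + cos φ cos δ cos H = (0.0140)(-0.3971) + (0.9999)(0.9178)(0.9979) = 0.9102.
Top-of-atmosphere irradiance = S₀ (d̄/d)² cos θ_z = 1370 × 1.0328 × 0.9102 = 1287.87 W/m².

1288 W/m²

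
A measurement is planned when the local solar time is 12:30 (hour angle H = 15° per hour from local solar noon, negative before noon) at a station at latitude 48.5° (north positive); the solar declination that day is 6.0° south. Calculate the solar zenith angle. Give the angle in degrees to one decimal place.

Hour angle H = 15° × (12.5 − 12) = 7.50°.
With φ = 48.5°, δ = -6.0°, H = 7.50°: sin φ sin δ = -0.0783, cos φ cos δ cos H = 0.6534, so cos θ_z = 0.5751.
θ_z = arccos(0.5751) = 54.89°.

54.9°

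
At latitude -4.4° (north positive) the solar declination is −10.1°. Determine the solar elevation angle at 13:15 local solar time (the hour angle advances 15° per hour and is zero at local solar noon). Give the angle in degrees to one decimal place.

Hour angle H = 15° × (13.25 − 12) = 18.75°.
With φ = -4.4°, δ = -10.1°, H = 18.75°: sin φ sin δ = 0.0135, cos φ cos δ cos H = 0.9295, so cos θ_z = 0.9430.
θ_z = arccos(0.9430) = 19.44°, so the elevation is 90° − 19.44° = 70.56°.

70.6°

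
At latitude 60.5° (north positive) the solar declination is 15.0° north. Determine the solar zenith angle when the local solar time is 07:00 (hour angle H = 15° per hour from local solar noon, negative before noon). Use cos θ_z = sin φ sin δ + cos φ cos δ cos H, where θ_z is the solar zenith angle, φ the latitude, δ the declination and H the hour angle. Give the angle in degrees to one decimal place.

Hour angle H = 15° × (7 − 12) = -75.00°.
With φ = 60.5°, δ = 15.0°, H = -75.00°: sin φ sin δ = 0.2253, cos φ cos δ cos H = 0.1231, so cos θ_z = 0.3484.
θ_z = arccos(0.3484) = 69.61°.

69.6°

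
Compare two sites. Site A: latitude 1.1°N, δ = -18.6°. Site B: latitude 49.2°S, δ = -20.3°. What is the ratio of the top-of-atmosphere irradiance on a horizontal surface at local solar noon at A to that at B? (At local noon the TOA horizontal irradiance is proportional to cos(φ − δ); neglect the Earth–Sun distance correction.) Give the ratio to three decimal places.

1.075

A: cos θ_z = cos(1.1° − (-18.6°)) = 0.9415.
B: cos θ_z = cos(-49.2° − (-20.3°)) = 0.8755.
Ratio A/B = 0.9415 / 0.8755 = 1.0754.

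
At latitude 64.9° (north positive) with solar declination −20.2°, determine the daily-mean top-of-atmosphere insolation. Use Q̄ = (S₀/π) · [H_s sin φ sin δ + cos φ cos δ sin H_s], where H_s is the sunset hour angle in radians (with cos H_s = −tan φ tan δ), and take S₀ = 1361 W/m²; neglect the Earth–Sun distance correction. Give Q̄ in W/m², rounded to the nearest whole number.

The sunset hour angle satisfies cos H_s = −tan φ tan δ = 0.7854, giving H_s = 38.24°. In radians, H_s = 0.6674.
H_s sin φ sin δ = 0.6674 × 0.9056 × -0.3453 = -0.2087.
cos φ cos δ sin H_s = 0.4242 × 0.9385 × 0.6189 = 0.2464.
Q̄ = (1361/π) × (-0.2087 + 0.2464) = 433.22 × 0.0377 = 16.33 W/m².

16 W/m²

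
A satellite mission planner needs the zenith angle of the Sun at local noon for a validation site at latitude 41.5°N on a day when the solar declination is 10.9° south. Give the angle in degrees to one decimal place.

At local solar noon the hour angle is zero, so the zenith angle is |φ − δ| = |41.5° − (-10.9°)| = 52.4°.

52.4°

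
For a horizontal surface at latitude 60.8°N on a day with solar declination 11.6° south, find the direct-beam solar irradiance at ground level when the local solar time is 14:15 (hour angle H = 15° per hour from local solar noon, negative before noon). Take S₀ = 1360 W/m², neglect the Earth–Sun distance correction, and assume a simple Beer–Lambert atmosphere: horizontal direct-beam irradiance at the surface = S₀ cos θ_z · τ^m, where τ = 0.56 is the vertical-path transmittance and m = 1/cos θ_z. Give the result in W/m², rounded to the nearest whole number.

Hour angle H = 15° × (14.25 − 12) = 33.75°.
With φ = 60.8°, δ = -11.6°, H = 33.75°: sin φ sin δ = -0.1755, cos φ cos δ cos H = 0.3974, so cos θ_z = 0.2219.
Air mass m = 1/cos θ_z = 1/0.2219 = 4.507; τ^m = 0.56^4.507 = 0.0733.
Surface direct beam = 1360 × 0.2219 × 0.0733 = 22.12 W/m².

22 W/m²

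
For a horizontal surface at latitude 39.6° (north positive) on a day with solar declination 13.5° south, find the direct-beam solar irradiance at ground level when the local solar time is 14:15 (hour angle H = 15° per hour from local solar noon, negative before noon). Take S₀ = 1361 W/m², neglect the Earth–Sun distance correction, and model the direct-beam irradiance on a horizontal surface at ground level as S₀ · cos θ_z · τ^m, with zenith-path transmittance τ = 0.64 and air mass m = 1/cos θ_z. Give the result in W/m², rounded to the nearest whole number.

252 W/m²

Hour angle H = 15° × (14.25 − 12) = 33.75°.
cos θ_z = sin φ sin δ + cos φ cos δ cos H = (0.6374)(-0.2334) + (0.7705)(0.9724)(0.8315) = 0.4742.
Air mass m = 1/cos θ_z = 1/0.4742 = 2.109; τ^m = 0.64^2.109 = 0.3902.
Surface direct beam = 1361 × 0.4742 × 0.3902 = 251.83 W/m².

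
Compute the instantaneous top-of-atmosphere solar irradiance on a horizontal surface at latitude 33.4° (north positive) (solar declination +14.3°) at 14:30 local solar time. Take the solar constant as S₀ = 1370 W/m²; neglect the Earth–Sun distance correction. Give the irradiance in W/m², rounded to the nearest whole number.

1066 W/m²

Hour angle H = 15° × (14.5 − 12) = 37.50°.
cos θ_z = sin(33.4°) sin(14.3°) + cos(33.4°) cos(14.3°) cos(37.50°) = 0.1360 + 0.6418 = 0.7778.
Top-of-atmosphere irradiance = S₀ cos θ_z = 1370 × 0.7778 = 1065.59 W/m².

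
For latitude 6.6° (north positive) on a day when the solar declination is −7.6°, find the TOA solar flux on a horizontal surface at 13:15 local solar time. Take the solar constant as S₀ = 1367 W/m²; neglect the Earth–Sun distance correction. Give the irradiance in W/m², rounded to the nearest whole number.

Hour angle H = 15° × (13.25 − 12) = 18.75°.
With φ = 6.6°, δ = -7.6°, H = 18.75°: sin φ sin δ = -0.0152, cos φ cos δ cos H = 0.9324, so cos θ_z = 0.9172.
Top-of-atmosphere irradiance = S₀ cos θ_z = 1367 × 0.9172 = 1253.81 W/m².

1254 W/m²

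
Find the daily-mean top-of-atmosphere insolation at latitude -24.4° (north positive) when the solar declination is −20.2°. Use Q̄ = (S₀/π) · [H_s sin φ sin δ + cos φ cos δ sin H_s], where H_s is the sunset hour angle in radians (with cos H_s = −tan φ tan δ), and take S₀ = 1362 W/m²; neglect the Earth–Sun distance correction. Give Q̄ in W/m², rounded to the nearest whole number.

−tan φ tan δ = −(-0.4536)(-0.3679) = -0.1669; H_s = arccos(-0.1669) = 99.61°. In radians, H_s = 1.7385.
H_s sin φ sin δ = 1.7385 × -0.4131 × -0.3453 = 0.2480.
cos φ cos δ sin H_s = 0.9107 × 0.9385 × 0.9860 = 0.8427.
Q̄ = (1362/π) × (0.2480 + 0.8427) = 433.54 × 1.0907 = 472.86 W/m².

473 W/m²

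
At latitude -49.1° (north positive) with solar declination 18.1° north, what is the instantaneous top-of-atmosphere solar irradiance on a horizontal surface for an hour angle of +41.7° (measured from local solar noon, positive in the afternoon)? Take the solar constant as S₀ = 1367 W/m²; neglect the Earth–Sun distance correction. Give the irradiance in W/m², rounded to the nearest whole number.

With φ = -49.1°, δ = 18.1°, H = 41.70°: sin φ sin δ = -0.2348, cos φ cos δ cos H = 0.4647, so cos θ_z = 0.2299.
Top-of-atmosphere irradiance = S₀ cos θ_z = 1367 × 0.2299 = 314.27 W/m².

314 W/m²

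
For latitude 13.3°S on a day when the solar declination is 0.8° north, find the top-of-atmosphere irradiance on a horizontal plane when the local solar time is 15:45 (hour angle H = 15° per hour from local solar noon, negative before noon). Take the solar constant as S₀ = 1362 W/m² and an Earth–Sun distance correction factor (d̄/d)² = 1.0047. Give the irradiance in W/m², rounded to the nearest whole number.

735 W/m²

Hour angle H = 15° × (15.75 − 12) = 56.25°.
With φ = -13.3°, δ = 0.8°, H = 56.25°: sin φ sin δ = -0.0032, cos φ cos δ cos H = 0.5406, so cos θ_z = 0.5374.
Top-of-atmosphere irradiance = S₀ (d̄/d)² cos θ_z = 1362 × 1.0047 × 0.5374 = 735.38 W/m².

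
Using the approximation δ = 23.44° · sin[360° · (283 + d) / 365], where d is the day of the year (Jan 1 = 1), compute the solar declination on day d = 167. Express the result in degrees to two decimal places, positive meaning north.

360 × (283 + 167) / 365 = 443.836°; sin(443.836°) = 0.9942.
δ = 23.44 × 0.9942 = 23.304° ≈ +23.30°.

+23.30°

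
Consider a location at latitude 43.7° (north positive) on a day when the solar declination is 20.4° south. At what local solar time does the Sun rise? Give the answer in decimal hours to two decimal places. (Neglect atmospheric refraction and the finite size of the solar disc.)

cos H_s = −tan(43.7°) · tan(-20.4°) = 0.3554, so H_s = arccos(0.3554) = 69.18°.
Sunrise is at 12 − H_s/15 = 12 − 4.612 = 7.388 h local solar time.

7.39 h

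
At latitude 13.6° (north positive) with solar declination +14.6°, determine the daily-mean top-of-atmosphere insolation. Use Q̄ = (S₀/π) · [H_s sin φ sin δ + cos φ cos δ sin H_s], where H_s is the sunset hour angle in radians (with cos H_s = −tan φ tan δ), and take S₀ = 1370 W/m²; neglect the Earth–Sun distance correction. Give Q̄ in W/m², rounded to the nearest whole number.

452 W/m²

The sunset hour angle satisfies cos H_s = −tan φ tan δ = -0.0630, giving H_s = 93.61°. In radians, H_s = 1.6338.
H_s sin φ sin δ = 1.6338 × 0.2351 × 0.2521 = 0.0968.
cos φ cos δ sin H_s = 0.9720 × 0.9677 × 0.9980 = 0.9387.
Q̄ = (1370/π) × (0.0968 + 0.9387) = 436.08 × 1.0355 = 451.56 W/m².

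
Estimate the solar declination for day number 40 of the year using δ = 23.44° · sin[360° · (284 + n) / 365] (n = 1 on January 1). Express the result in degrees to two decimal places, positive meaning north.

-15.20°

360 × (284 + 40) / 365 = 319.562°; sin(319.562°) = -0.6486.
δ = 23.44 × -0.6486 = -15.203° ≈ -15.20°.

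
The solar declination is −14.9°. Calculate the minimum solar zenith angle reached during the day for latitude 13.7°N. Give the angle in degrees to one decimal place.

At local solar noon the hour angle is zero, so the zenith angle is |φ − δ| = |13.7° − (-14.9°)| = 28.6°.

28.6°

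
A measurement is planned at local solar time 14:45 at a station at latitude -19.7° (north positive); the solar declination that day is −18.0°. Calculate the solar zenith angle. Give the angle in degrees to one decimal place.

Hour angle H = 15° × (14.75 − 12) = 41.25°.
cos θ_z = sin φ sin δ + cos φ cos δ cos H = (-0.3371)(-0.3090) + (0.9415)(0.9511)(0.7518) = 0.7774.
θ_z = arccos(0.7774) = 38.98°.

39.0°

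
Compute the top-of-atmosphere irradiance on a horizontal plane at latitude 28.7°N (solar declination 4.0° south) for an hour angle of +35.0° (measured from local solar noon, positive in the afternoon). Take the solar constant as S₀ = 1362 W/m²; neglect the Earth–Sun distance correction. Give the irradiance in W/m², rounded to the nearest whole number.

931 W/m²

cos θ_z = sin(28.7°) sin(-4.0°) + cos(28.7°) cos(-4.0°) cos(35.00°) = -0.0335 + 0.7168 = 0.6833.
Top-of-atmosphere irradiance = S₀ cos θ_z = 1362 × 0.6833 = 930.65 W/m².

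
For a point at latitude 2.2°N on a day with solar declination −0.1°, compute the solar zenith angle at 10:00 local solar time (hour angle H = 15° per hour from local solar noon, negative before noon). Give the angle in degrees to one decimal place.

Hour angle H = 15° × (10 − 12) = -30.00°.
cos θ_z = sin φ sin δ + cos φ cos δ cos H = (0.0384)(-0.0017) + (0.9993)(1.0000)(0.8660) = 0.8653.
θ_z = arccos(0.8653) = 30.08°.

30.1°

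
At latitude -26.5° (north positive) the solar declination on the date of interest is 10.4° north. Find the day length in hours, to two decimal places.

11.30 hours

−tan φ tan δ = −(-0.4986)(0.1835) = 0.0915; H_s = arccos(0.0915) = 84.75°.
Day length = 2 H_s / 15° h⁻¹ = 169.50° / 15 = 11.300 h.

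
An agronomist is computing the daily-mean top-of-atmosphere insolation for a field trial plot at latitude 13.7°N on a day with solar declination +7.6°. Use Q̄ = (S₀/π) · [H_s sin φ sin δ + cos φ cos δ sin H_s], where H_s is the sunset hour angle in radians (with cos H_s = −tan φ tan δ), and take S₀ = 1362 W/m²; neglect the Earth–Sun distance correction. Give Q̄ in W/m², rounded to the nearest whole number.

cos H_s = −tan(13.7°) · tan(7.6°) = -0.0325, so H_s = arccos(-0.0325) = 91.86°. In radians, H_s = 1.6033.
H_s sin φ sin δ = 1.6033 × 0.2368 × 0.1323 = 0.0502.
cos φ cos δ sin H_s = 0.9715 × 0.9912 × 0.9995 = 0.9625.
Q̄ = (1362/π) × (0.0502 + 0.9625) = 433.54 × 1.0127 = 439.05 W/m².

439 W/m²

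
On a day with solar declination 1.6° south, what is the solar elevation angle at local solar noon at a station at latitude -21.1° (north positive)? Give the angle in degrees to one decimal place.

70.5°

At local solar noon the hour angle is zero, so the elevation is 90° − |φ − δ| = 90° − |-21.1° − (-1.6°)| = 90° − 19.5° = 70.5°.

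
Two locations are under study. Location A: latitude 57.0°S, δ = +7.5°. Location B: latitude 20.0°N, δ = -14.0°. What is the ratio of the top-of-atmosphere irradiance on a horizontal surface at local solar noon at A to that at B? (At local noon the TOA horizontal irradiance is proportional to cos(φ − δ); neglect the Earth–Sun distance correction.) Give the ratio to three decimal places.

A: cos θ_z = cos(-57.0° − (7.5°)) = 0.4305.
B: cos θ_z = cos(20.0° − (-14.0°)) = 0.8290.
Ratio A/B = 0.4305 / 0.8290 = 0.5193.

0.519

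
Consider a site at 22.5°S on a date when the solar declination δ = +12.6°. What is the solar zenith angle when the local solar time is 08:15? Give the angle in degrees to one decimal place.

Hour angle H = 15° × (8.25 − 12) = -56.25°.
cos θ_z = sin(-22.5°) sin(12.6°) + cos(-22.5°) cos(12.6°) cos(-56.25°) = -0.0835 + 0.5009 = 0.4174.
θ_z = arccos(0.4174) = 65.33°.

65.3°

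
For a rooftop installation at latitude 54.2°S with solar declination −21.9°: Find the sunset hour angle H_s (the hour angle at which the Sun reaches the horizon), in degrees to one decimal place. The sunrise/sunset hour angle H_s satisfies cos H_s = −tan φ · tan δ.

−tan φ tan δ = −(-1.3865)(-0.4020) = -0.5574; H_s = arccos(-0.5574) = 123.88°.

123.9°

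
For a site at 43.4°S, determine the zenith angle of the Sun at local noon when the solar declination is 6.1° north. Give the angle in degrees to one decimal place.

49.5°

At local solar noon the hour angle is zero, so the zenith angle is |φ − δ| = |-43.4° − (6.1°)| = 49.5°.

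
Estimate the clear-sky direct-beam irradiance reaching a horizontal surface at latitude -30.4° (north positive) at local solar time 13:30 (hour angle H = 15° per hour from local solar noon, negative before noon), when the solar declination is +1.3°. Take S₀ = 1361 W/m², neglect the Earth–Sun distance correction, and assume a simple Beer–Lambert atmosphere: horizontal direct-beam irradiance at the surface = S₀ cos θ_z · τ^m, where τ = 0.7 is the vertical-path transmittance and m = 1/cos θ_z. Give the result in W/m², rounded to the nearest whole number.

Hour angle H = 15° × (13.5 − 12) = 22.50°.
With φ = -30.4°, δ = 1.3°, H = 22.50°: sin φ sin δ = -0.0115, cos φ cos δ cos H = 0.7967, so cos θ_z = 0.7852.
Air mass m = 1/cos θ_z = 1/0.7852 = 1.274; τ^m = 0.7^1.274 = 0.6348.
Surface direct beam = 1361 × 0.7852 × 0.6348 = 678.38 W/m².

678 W/m²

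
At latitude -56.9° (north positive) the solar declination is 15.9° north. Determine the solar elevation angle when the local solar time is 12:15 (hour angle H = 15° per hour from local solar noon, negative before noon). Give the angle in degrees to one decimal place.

Hour angle H = 15° × (12.25 − 12) = 3.75°.
cos θ_z = sin φ sin δ + cos φ cos δ cos H = (-0.8377)(0.2740) + (0.5461)(0.9617)(0.9979) = 0.2946.
θ_z = arccos(0.2946) = 72.87°, so the elevation is 90° − 72.87° = 17.13°.

17.1°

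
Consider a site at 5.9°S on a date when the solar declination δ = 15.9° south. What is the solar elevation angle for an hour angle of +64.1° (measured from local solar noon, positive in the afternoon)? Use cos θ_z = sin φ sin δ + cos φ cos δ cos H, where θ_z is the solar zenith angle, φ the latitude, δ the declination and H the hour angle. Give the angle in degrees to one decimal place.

26.5°

With φ = -5.9°, δ = -15.9°, H = 64.10°: sin φ sin δ = 0.0282, cos φ cos δ cos H = 0.4179, so cos θ_z = 0.4461.
θ_z = arccos(0.4461) = 63.51°, so the elevation is 90° − 63.51° = 26.49°.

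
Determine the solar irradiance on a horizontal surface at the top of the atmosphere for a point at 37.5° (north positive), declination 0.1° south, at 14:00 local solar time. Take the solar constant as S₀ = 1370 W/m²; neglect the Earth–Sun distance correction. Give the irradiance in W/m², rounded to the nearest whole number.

Hour angle H = 15° × (14 − 12) = 30.00°.
cos θ_z = sin φ sin δ + cos φ cos δ cos H = (0.6088)(-0.0017) + (0.7934)(1.0000)(0.8660) = 0.6860.
Top-of-atmosphere irradiance = S₀ cos θ_z = 1370 × 0.6860 = 939.82 W/m².

940 W/m²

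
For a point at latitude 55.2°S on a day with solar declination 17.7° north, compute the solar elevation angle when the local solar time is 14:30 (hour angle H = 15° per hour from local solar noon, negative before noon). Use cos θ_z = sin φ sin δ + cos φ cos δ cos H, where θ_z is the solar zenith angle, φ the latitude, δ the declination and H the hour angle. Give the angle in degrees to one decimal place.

10.5°

Hour angle H = 15° × (14.5 − 12) = 37.50°.
cos θ_z = sin(-55.2°) sin(17.7°) + cos(-55.2°) cos(17.7°) cos(37.50°) = -0.2497 + 0.4313 = 0.1816.
θ_z = arccos(0.1816) = 79.54°, so the elevation is 90° − 79.54° = 10.46°.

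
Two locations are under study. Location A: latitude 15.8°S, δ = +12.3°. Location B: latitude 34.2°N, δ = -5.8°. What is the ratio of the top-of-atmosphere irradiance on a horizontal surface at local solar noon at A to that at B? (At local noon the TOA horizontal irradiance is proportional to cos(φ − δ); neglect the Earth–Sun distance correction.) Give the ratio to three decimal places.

1.152

A: cos θ_z = cos(-15.8° − (12.3°)) = 0.8821.
B: cos θ_z = cos(34.2° − (-5.8°)) = 0.7660.
Ratio A/B = 0.8821 / 0.7660 = 1.1516.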